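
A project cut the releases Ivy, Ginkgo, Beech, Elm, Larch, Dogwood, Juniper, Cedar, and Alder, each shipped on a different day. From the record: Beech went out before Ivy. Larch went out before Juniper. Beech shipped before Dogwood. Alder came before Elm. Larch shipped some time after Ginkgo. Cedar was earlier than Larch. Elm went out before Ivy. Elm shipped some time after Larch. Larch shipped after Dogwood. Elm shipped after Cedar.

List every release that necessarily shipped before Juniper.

Directly stated before Juniper: Larch.
Beech reaches Juniper via Beech → Dogwood → Larch → Juniper.
Cedar reaches Juniper via Cedar → Larch → Juniper.
Dogwood reaches Juniper via Dogwood → Larch → Juniper.
Likewise Ginkgo reaches Juniper by chaining the stated constraints.

Beech, Cedar, Dogwood, Ginkgo, Larch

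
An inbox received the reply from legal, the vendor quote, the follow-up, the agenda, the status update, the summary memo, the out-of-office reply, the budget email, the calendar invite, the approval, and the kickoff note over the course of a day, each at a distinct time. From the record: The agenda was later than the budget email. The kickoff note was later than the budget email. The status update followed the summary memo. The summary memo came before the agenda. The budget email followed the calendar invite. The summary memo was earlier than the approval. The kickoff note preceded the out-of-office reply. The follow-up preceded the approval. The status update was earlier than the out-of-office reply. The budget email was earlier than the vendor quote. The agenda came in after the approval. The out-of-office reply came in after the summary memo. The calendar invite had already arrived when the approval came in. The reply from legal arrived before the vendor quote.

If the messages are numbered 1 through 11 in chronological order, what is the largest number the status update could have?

The status update must come before the out-of-office reply — 1 message forced after it.
Everything else can be placed before the status update in some valid order, so the status update can sit as late as position 11 − 1 = 10.

10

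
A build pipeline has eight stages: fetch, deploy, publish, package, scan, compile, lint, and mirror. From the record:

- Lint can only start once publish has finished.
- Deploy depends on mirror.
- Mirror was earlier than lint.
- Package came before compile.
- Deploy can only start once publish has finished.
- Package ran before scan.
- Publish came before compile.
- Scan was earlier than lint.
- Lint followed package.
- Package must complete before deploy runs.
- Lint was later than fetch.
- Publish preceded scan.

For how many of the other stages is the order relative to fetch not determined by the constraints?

Forced after fetch: lint.
That leaves compile, deploy, mirror, package, publish, and scan with no forced order relative to fetch — 6.

6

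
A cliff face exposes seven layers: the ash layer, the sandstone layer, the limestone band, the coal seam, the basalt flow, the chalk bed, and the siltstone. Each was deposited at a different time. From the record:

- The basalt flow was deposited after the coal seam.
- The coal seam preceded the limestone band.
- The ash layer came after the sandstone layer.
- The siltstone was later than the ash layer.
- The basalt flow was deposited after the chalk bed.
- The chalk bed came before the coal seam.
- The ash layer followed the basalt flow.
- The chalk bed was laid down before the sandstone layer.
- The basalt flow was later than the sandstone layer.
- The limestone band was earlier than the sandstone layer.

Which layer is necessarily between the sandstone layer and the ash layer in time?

the basalt flow

Tracing the constraints gives the sandstone layer → the basalt flow → the ash layer, so the basalt flow sits after the sandstone layer and before the ash layer.
No other layer is forced both after the sandstone layer and before the ash layer.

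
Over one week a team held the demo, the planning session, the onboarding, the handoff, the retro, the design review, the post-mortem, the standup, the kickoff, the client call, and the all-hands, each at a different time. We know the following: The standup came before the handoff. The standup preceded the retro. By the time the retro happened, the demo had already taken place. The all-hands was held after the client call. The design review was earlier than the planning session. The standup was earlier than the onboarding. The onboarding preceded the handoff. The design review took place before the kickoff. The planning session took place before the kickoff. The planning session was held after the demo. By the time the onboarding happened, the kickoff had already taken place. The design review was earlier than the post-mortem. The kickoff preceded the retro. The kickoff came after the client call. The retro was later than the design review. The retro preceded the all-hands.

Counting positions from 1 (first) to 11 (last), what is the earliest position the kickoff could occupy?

The client call, the demo, the design review, and the planning session must all come before the kickoff — 4 forced predecessors.
Nothing else is forced ahead of the kickoff, so its earliest slot is position 4 + 1 = 5.

5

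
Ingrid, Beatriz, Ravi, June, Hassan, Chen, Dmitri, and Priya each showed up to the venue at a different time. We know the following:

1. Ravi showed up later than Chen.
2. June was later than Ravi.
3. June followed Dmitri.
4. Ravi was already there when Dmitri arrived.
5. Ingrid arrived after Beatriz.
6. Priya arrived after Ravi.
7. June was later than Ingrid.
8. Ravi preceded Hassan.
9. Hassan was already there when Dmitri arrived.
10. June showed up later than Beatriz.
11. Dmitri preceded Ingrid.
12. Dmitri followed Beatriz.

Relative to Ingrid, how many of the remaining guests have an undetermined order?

1

Forced before Ingrid: Beatriz, Chen, Dmitri, Hassan, and Ravi; forced after Ingrid: June.
That leaves Priya with no forced order relative to Ingrid — 1.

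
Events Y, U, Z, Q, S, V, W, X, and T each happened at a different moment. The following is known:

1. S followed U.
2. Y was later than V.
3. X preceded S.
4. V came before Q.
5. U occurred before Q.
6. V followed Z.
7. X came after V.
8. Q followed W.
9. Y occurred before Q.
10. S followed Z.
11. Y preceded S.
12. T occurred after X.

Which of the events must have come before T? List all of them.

V, X, Z

Directly stated before T: X.
V reaches T via V → X → T.
Z reaches T via Z → V → X → T.
No chain forces Q (or any of the others) ahead of T.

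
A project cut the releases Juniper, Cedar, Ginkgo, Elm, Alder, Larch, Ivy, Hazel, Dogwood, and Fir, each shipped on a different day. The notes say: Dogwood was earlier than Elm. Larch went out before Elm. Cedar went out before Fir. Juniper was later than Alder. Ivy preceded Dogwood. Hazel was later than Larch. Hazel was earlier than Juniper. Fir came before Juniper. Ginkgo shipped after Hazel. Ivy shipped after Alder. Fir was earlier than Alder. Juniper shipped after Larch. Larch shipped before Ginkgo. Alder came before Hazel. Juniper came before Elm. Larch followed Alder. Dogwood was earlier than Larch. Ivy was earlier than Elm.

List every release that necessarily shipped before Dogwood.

Alder, Cedar, Fir, Ivy

Directly stated before Dogwood: Ivy.
Alder reaches Dogwood via Alder → Ivy → Dogwood.
Cedar reaches Dogwood via Cedar → Fir → Alder → Ivy → Dogwood.
Fir reaches Dogwood via Fir → Alder → Ivy → Dogwood.
No chain forces Elm (or any of the others) ahead of Dogwood.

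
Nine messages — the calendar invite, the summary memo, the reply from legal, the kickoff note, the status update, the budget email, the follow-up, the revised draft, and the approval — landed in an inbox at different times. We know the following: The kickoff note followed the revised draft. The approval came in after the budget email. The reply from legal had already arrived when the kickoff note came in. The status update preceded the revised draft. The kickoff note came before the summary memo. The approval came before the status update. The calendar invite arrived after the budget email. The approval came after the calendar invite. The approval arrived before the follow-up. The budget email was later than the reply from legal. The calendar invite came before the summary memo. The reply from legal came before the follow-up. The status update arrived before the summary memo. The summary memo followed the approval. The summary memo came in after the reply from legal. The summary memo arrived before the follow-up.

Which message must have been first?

The reply from legal has a chain of constraints placing it before every other message, so the reply from legal must be first.

the reply from legal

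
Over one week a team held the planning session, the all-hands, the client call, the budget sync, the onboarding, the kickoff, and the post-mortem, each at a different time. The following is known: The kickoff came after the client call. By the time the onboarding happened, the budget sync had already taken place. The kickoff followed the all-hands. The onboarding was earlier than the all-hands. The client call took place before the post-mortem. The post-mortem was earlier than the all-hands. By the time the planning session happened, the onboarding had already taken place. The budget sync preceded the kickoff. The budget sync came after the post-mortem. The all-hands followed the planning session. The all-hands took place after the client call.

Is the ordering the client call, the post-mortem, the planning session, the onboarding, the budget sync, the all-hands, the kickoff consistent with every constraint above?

The constraints require the onboarding before the planning session, but in the proposed sequence the planning session appears ahead of the onboarding. That one violation is enough.

no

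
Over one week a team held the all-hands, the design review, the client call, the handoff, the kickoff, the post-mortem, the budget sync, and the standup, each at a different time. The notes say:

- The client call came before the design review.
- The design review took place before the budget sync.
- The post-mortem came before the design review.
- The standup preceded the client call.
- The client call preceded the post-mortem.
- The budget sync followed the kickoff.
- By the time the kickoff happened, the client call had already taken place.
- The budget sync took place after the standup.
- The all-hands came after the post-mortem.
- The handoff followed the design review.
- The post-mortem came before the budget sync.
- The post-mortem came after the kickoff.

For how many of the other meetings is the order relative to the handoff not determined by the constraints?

2

Forced before the handoff: the client call, the design review, the kickoff, the post-mortem, and the standup.
That leaves the all-hands and the budget sync with no forced order relative to the handoff — 2.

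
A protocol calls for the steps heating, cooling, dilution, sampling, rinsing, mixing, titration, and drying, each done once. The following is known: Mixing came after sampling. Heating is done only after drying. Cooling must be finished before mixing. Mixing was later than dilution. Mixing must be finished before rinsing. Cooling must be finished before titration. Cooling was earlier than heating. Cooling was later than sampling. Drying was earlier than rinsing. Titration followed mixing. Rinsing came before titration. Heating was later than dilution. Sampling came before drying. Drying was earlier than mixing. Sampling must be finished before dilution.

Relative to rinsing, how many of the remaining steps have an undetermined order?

1

Forced before rinsing: cooling, dilution, drying, mixing, and sampling; forced after rinsing: titration.
That leaves heating with no forced order relative to rinsing — 1.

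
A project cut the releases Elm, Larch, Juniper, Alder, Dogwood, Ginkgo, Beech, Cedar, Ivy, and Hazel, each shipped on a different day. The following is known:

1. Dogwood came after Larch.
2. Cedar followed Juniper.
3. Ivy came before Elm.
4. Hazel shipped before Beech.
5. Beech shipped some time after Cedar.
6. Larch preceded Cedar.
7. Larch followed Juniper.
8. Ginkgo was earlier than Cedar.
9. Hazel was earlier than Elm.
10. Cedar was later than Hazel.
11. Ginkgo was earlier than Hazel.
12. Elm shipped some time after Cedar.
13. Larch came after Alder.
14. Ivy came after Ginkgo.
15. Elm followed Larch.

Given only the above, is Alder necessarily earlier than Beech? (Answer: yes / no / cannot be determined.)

yes

Chain the constraints: Alder → Larch → Cedar → Beech. Each link is directly stated, so Alder comes before Beech.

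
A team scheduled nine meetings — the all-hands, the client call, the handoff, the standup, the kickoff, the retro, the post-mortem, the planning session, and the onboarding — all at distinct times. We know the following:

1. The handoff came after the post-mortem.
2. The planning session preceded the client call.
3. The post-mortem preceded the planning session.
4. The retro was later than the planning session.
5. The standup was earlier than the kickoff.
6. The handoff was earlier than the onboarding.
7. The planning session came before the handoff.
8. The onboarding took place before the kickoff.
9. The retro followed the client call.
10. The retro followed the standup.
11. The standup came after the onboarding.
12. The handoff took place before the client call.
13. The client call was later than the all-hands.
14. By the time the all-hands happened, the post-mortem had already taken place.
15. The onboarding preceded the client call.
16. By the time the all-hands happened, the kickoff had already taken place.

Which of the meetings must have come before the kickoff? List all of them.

the handoff, the onboarding, the planning session, the post-mortem, the standup

Directly stated before the kickoff: the onboarding and the standup.
The handoff reaches the kickoff via the handoff → the onboarding → the kickoff.
The planning session reaches the kickoff via the planning session → the handoff → the onboarding → the kickoff.
The post-mortem reaches the kickoff via the post-mortem → the handoff → the onboarding → the kickoff.
No chain forces the client call (or any of the others) ahead of the kickoff.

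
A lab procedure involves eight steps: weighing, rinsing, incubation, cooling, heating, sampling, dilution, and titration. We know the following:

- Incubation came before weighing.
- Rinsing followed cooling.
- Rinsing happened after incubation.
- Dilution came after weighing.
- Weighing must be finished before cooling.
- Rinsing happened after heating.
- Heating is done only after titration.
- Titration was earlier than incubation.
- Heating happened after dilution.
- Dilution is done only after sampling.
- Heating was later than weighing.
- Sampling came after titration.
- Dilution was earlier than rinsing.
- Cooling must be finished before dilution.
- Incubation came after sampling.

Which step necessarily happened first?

titration

Titration has a chain of constraints placing it before every other step, so titration must be first.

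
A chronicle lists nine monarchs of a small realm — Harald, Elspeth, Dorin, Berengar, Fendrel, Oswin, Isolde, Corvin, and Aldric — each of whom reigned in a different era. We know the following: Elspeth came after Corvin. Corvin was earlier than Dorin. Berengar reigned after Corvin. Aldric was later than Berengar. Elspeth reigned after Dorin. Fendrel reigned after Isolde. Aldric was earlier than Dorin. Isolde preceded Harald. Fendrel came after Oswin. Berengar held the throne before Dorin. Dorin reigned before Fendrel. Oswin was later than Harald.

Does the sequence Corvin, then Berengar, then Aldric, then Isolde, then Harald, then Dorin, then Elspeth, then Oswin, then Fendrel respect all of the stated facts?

Check each stated constraint against the proposed order — e.g. Corvin is ahead of Dorin; Corvin is ahead of Elspeth. Every pair is in the required order; nothing is violated.

yes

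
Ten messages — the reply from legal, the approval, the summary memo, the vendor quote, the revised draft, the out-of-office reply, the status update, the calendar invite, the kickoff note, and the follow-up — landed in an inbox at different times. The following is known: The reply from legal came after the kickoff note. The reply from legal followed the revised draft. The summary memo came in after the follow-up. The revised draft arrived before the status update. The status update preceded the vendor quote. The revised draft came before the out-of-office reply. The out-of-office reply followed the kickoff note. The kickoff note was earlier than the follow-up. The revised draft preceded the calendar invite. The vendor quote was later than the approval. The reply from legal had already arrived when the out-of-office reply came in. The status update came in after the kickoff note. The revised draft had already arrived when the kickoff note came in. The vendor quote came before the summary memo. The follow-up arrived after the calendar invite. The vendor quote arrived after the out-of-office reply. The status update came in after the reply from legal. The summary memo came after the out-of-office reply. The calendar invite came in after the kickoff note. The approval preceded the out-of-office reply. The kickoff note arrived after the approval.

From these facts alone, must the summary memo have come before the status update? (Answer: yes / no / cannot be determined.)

Tracing the constraints gives the status update → the vendor quote → the summary memo, so the status update must come before the summary memo.
That means the summary memo cannot be before the status update.

no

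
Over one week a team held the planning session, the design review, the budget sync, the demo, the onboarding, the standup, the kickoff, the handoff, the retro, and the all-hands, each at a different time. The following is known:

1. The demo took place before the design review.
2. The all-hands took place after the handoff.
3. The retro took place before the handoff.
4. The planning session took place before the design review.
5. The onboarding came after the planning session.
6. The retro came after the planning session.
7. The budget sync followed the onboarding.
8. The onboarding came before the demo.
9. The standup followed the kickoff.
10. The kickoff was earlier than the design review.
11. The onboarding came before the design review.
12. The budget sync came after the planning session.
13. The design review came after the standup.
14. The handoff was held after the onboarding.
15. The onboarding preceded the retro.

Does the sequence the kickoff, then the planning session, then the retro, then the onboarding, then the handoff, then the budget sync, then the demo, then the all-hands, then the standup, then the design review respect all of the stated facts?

The constraints require the onboarding before the retro, but in the proposed sequence the retro appears ahead of the onboarding. That one violation is enough.

no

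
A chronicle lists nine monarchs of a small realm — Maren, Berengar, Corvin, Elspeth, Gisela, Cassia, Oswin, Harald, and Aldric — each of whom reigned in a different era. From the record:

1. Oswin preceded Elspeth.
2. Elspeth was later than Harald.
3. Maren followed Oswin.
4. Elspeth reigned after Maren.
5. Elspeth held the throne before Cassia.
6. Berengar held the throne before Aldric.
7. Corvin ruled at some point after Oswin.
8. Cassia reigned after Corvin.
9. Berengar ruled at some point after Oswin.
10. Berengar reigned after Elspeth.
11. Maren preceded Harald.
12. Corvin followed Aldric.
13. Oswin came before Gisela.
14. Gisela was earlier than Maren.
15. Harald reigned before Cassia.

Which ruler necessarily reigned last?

Every other ruler has a chain of constraints placing them before Cassia, so Cassia is last.

Cassia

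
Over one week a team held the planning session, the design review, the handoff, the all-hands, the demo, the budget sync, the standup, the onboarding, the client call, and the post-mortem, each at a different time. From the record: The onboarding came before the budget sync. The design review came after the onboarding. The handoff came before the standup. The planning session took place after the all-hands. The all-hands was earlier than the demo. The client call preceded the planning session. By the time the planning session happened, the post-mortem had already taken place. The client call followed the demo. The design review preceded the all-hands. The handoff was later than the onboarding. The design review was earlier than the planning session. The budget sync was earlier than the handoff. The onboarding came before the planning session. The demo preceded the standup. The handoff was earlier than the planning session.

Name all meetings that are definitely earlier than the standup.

Directly stated before the standup: the demo and the handoff.
The all-hands reaches the standup via the all-hands → the demo → the standup.
The budget sync reaches the standup via the budget sync → the handoff → the standup.
The design review reaches the standup via the design review → the all-hands → the demo → the standup.
Likewise the onboarding reaches the standup by chaining the stated constraints.
No chain forces the client call (or any of the others) ahead of the standup.

the all-hands, the budget sync, the demo, the design review, the handoff, the onboarding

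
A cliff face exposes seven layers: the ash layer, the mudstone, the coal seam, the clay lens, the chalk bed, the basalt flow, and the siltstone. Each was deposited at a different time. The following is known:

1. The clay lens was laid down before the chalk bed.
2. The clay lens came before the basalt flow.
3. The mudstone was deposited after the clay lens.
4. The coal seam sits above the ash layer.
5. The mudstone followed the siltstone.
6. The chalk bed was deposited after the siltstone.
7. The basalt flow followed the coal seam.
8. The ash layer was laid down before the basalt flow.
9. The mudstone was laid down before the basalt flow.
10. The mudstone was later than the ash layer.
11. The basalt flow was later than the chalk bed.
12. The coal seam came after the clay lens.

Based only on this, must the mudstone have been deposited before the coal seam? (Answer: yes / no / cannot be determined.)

No chain of stated constraints runs from the mudstone to the coal seam, and none runs from the coal seam to the mudstone either.
So the relative order of the mudstone and the coal seam is not fixed by the given facts.

cannot be determined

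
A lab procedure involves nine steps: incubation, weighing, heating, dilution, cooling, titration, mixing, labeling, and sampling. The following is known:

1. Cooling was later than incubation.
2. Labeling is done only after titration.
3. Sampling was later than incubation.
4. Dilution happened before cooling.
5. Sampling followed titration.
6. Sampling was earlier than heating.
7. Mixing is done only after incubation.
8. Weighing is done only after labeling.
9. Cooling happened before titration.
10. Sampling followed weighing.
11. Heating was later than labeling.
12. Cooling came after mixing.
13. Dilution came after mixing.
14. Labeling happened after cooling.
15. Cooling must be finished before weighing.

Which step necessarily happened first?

Incubation has a chain of constraints placing it before every other step, so incubation must be first.

incubation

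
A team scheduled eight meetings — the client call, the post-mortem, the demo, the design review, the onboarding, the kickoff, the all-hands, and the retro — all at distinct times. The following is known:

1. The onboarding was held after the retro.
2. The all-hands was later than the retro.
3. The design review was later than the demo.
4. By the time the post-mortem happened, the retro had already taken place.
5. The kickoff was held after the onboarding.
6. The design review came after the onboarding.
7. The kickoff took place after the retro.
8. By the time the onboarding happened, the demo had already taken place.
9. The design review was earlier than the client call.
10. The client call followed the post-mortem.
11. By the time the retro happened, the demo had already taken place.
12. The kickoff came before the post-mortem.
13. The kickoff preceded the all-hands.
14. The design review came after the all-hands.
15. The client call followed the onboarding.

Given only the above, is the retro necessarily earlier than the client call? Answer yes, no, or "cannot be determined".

yes

Chain the constraints: the retro → the onboarding → the client call. Each link is directly stated, so the retro comes before the client call.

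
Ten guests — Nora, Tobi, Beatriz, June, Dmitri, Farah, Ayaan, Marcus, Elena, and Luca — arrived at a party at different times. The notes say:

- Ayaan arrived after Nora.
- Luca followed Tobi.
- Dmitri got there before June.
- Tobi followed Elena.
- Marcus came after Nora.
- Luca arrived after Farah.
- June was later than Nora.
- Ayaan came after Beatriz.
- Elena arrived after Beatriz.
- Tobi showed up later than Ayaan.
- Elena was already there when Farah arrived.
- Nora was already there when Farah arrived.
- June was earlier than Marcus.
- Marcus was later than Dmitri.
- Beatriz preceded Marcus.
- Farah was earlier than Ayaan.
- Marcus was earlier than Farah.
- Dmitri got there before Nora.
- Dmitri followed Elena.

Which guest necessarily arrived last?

Luca

Every other guest has a chain of constraints placing them before Luca, so Luca is last.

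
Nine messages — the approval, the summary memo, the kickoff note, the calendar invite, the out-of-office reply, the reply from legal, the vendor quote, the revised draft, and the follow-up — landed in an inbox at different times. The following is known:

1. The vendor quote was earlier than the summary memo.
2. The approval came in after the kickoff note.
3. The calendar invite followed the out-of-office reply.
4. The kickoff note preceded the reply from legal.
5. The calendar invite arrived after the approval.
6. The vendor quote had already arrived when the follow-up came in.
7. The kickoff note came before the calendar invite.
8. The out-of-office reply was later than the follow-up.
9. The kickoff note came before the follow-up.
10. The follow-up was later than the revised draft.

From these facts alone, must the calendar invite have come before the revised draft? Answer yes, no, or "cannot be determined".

Tracing the constraints gives the revised draft → the follow-up → the out-of-office reply → the calendar invite, so the revised draft must come before the calendar invite.
That means the calendar invite cannot be before the revised draft.

no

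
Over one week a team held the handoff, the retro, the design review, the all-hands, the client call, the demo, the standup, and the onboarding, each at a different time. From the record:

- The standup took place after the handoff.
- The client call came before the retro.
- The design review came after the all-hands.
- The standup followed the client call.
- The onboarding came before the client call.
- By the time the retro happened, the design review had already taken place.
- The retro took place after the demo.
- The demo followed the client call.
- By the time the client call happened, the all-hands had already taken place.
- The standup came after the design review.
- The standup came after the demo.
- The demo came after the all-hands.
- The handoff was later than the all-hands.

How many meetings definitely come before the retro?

Directly stated before the retro: the client call, the demo, and the design review.
The all-hands reaches the retro via the all-hands → the demo → the retro.
The onboarding reaches the retro via the onboarding → the client call → the retro.
No chain forces the standup (or any of the others) ahead of the retro.
That's the all-hands, the client call, the demo, the design review, and the onboarding — 5 in all.

5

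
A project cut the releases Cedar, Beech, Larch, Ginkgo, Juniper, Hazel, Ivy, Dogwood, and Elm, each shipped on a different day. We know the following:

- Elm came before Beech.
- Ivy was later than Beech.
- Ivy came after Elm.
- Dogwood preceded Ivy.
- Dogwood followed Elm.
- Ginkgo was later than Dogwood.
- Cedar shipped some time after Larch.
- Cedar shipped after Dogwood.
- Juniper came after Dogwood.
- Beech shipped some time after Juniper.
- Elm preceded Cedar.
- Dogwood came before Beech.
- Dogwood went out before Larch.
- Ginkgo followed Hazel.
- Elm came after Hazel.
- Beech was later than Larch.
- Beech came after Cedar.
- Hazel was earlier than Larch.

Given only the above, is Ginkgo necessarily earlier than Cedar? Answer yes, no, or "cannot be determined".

cannot be determined

No chain of stated constraints runs from Ginkgo to Cedar, and none runs from Cedar to Ginkgo either.
So the relative order of Ginkgo and Cedar is not fixed by the given facts.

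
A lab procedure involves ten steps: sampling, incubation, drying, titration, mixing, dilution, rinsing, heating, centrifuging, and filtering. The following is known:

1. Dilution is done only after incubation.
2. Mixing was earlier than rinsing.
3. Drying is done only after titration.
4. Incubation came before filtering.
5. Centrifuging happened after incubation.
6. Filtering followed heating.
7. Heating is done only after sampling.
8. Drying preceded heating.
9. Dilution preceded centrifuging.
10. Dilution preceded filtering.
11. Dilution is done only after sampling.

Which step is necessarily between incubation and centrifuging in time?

dilution

Tracing the constraints gives incubation → dilution → centrifuging, so dilution sits after incubation and before centrifuging.
No other step is forced both after incubation and before centrifuging.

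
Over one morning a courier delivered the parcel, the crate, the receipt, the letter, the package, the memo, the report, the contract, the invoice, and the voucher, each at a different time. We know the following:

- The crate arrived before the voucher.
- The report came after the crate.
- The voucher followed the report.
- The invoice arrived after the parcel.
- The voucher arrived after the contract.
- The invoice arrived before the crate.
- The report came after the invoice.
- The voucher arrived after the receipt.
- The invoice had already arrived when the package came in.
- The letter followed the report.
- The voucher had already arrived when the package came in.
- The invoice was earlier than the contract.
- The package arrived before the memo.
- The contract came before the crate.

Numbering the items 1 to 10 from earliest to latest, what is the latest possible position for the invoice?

The invoice must come before the contract, the crate, the letter, the memo, the package, the report, and the voucher — 7 items forced after it.
Everything else can be placed before the invoice in some valid order, so the invoice can sit as late as position 10 − 7 = 3.

3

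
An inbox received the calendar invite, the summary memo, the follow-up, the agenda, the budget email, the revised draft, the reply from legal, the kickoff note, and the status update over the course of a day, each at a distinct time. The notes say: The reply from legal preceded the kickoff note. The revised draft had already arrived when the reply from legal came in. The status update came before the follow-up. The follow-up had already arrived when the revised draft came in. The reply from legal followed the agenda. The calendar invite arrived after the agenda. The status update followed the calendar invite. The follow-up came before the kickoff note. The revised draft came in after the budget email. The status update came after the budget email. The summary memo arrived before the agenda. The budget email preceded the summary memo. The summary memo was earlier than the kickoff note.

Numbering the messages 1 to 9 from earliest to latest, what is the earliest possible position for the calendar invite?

4

The agenda, the budget email, and the summary memo must all come before the calendar invite — 3 forced predecessors.
Nothing else is forced ahead of the calendar invite, so its earliest slot is position 3 + 1 = 4.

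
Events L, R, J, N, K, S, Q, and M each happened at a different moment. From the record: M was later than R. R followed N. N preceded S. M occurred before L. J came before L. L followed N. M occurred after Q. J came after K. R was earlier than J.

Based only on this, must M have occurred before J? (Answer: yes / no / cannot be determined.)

cannot be determined

No chain of stated constraints runs from M to J, and none runs from J to M either.
So the relative order of M and J is not fixed by the given facts.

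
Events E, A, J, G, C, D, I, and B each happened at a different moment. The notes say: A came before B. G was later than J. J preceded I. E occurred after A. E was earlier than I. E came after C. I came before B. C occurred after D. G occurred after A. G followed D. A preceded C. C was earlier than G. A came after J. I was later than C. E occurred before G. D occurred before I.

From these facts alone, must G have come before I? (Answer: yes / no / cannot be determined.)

cannot be determined

No chain of stated constraints runs from G to I, and none runs from I to G either.
So the relative order of G and I is not fixed by the given facts.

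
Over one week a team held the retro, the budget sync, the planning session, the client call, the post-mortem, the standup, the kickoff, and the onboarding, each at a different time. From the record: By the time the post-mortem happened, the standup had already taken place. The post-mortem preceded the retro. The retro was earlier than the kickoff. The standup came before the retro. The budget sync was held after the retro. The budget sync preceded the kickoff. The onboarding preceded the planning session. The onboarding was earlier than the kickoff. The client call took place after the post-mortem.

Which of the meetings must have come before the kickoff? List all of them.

the budget sync, the onboarding, the post-mortem, the retro, the standup

Directly stated before the kickoff: the budget sync, the onboarding, and the retro.
The post-mortem reaches the kickoff via the post-mortem → the retro → the kickoff.
The standup reaches the kickoff via the standup → the retro → the kickoff.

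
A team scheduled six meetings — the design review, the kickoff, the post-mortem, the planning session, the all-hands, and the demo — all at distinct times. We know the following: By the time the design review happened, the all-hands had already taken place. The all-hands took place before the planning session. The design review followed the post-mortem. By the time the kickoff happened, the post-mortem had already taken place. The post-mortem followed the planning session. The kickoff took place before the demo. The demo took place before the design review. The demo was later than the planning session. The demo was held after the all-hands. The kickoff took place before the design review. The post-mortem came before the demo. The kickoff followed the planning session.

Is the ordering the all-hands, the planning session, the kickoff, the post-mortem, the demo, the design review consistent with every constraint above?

no

The constraints require the post-mortem before the kickoff, but in the proposed sequence the kickoff appears ahead of the post-mortem. That one violation is enough.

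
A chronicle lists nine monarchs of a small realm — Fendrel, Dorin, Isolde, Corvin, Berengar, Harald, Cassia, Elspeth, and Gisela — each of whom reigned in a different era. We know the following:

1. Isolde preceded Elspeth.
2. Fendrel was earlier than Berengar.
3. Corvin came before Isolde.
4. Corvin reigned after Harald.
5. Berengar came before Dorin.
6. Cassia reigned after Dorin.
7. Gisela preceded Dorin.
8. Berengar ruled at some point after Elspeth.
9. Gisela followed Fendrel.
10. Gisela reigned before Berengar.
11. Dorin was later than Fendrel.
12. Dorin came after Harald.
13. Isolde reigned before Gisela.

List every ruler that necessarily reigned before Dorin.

Directly stated before Dorin: Berengar, Fendrel, Gisela, and Harald.
Corvin reaches Dorin via Corvin → Isolde → Gisela → Dorin.
Elspeth reaches Dorin via Elspeth → Berengar → Dorin.
Isolde reaches Dorin via Isolde → Gisela → Dorin.

Berengar, Corvin, Elspeth, Fendrel, Gisela, Harald, Isolde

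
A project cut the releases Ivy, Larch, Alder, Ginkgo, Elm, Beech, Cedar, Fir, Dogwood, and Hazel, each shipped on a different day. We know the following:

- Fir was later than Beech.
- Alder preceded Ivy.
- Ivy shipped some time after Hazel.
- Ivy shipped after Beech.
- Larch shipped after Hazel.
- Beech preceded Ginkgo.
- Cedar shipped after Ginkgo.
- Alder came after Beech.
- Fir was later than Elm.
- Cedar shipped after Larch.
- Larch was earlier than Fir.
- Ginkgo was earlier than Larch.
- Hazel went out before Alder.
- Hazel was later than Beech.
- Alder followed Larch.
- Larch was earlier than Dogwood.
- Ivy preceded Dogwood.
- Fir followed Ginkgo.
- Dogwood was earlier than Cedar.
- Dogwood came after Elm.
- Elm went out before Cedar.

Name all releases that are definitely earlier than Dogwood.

Alder, Beech, Elm, Ginkgo, Hazel, Ivy, Larch

Directly stated before Dogwood: Elm, Ivy, and Larch.
Alder reaches Dogwood via Alder → Ivy → Dogwood.
Beech reaches Dogwood via Beech → Ivy → Dogwood.
Ginkgo reaches Dogwood via Ginkgo → Larch → Dogwood.
Likewise Hazel reaches Dogwood by chaining the stated constraints.
No chain forces Cedar (or any of the others) ahead of Dogwood.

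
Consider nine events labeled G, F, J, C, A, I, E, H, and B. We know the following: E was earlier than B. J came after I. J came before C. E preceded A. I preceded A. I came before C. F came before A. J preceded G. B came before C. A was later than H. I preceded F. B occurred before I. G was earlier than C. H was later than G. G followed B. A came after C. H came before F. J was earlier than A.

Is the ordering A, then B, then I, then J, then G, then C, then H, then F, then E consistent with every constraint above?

The constraints require C before A, but in the proposed sequence A appears ahead of C. That one violation is enough.

no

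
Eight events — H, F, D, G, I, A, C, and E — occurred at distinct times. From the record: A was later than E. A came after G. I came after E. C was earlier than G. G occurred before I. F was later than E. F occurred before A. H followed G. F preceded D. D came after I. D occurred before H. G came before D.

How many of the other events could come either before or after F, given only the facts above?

3

Forced before F: E; forced after F: A, D, and H.
That leaves C, G, and I with no forced order relative to F — 3.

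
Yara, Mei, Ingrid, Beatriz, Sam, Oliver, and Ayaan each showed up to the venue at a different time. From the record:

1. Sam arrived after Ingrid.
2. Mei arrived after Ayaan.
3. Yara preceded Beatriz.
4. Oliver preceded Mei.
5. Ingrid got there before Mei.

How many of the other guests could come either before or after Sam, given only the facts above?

Forced before Sam: Ingrid.
That leaves Ayaan, Beatriz, Mei, Oliver, and Yara with no forced order relative to Sam — 5.

5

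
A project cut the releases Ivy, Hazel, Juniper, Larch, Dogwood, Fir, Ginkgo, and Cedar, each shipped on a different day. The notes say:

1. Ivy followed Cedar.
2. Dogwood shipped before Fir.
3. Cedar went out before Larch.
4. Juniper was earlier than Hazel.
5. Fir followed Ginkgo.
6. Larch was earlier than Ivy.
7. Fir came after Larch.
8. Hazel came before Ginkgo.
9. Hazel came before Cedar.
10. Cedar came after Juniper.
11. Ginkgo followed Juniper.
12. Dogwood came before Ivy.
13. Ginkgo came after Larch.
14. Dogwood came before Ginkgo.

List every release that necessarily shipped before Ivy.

Cedar, Dogwood, Hazel, Juniper, Larch

Directly stated before Ivy: Cedar, Dogwood, and Larch.
Hazel reaches Ivy via Hazel → Cedar → Ivy.
Juniper reaches Ivy via Juniper → Cedar → Ivy.
No chain forces Fir (or any of the others) ahead of Ivy.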